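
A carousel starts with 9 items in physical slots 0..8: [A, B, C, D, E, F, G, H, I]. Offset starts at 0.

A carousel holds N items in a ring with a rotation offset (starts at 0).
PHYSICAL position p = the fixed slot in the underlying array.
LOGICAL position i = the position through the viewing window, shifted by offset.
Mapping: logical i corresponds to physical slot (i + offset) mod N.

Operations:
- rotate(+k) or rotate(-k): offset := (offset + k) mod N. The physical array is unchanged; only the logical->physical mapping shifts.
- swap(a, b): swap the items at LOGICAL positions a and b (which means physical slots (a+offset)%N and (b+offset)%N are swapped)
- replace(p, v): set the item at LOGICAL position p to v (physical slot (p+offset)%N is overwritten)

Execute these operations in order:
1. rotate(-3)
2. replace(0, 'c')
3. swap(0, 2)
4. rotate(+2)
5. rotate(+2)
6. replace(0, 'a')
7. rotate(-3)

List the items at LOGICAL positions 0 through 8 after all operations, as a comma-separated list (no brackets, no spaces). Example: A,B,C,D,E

Answer: H,c,A,a,C,D,E,F,I

Derivation:
After op 1 (rotate(-3)): offset=6, physical=[A,B,C,D,E,F,G,H,I], logical=[G,H,I,A,B,C,D,E,F]
After op 2 (replace(0, 'c')): offset=6, physical=[A,B,C,D,E,F,c,H,I], logical=[c,H,I,A,B,C,D,E,F]
After op 3 (swap(0, 2)): offset=6, physical=[A,B,C,D,E,F,I,H,c], logical=[I,H,c,A,B,C,D,E,F]
After op 4 (rotate(+2)): offset=8, physical=[A,B,C,D,E,F,I,H,c], logical=[c,A,B,C,D,E,F,I,H]
After op 5 (rotate(+2)): offset=1, physical=[A,B,C,D,E,F,I,H,c], logical=[B,C,D,E,F,I,H,c,A]
After op 6 (replace(0, 'a')): offset=1, physical=[A,a,C,D,E,F,I,H,c], logical=[a,C,D,E,F,I,H,c,A]
After op 7 (rotate(-3)): offset=7, physical=[A,a,C,D,E,F,I,H,c], logical=[H,c,A,a,C,D,E,F,I]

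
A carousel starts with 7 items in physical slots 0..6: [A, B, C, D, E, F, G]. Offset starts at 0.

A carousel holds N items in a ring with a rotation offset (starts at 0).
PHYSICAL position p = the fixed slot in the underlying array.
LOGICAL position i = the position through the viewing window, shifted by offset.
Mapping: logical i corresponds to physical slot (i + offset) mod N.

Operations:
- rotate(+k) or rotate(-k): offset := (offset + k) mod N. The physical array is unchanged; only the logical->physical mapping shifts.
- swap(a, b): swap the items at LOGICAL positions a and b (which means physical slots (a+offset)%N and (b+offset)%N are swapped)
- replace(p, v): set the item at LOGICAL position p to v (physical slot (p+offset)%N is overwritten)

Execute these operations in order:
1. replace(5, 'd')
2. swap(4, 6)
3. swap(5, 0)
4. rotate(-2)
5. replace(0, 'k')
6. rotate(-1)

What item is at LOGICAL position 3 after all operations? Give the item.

Answer: d

Derivation:
After op 1 (replace(5, 'd')): offset=0, physical=[A,B,C,D,E,d,G], logical=[A,B,C,D,E,d,G]
After op 2 (swap(4, 6)): offset=0, physical=[A,B,C,D,G,d,E], logical=[A,B,C,D,G,d,E]
After op 3 (swap(5, 0)): offset=0, physical=[d,B,C,D,G,A,E], logical=[d,B,C,D,G,A,E]
After op 4 (rotate(-2)): offset=5, physical=[d,B,C,D,G,A,E], logical=[A,E,d,B,C,D,G]
After op 5 (replace(0, 'k')): offset=5, physical=[d,B,C,D,G,k,E], logical=[k,E,d,B,C,D,G]
After op 6 (rotate(-1)): offset=4, physical=[d,B,C,D,G,k,E], logical=[G,k,E,d,B,C,D]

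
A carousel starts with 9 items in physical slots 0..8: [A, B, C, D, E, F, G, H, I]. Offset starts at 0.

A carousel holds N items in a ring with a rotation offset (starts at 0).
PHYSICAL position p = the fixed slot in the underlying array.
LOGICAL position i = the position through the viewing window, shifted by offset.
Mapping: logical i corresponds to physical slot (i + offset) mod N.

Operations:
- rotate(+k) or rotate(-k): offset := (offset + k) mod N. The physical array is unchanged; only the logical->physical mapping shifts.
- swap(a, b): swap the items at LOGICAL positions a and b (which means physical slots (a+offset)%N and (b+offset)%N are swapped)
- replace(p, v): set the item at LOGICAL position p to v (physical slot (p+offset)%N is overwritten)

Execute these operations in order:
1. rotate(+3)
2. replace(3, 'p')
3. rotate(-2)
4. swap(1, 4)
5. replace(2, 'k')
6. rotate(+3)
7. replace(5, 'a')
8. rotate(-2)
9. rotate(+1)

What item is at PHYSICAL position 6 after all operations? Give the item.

After op 1 (rotate(+3)): offset=3, physical=[A,B,C,D,E,F,G,H,I], logical=[D,E,F,G,H,I,A,B,C]
After op 2 (replace(3, 'p')): offset=3, physical=[A,B,C,D,E,F,p,H,I], logical=[D,E,F,p,H,I,A,B,C]
After op 3 (rotate(-2)): offset=1, physical=[A,B,C,D,E,F,p,H,I], logical=[B,C,D,E,F,p,H,I,A]
After op 4 (swap(1, 4)): offset=1, physical=[A,B,F,D,E,C,p,H,I], logical=[B,F,D,E,C,p,H,I,A]
After op 5 (replace(2, 'k')): offset=1, physical=[A,B,F,k,E,C,p,H,I], logical=[B,F,k,E,C,p,H,I,A]
After op 6 (rotate(+3)): offset=4, physical=[A,B,F,k,E,C,p,H,I], logical=[E,C,p,H,I,A,B,F,k]
After op 7 (replace(5, 'a')): offset=4, physical=[a,B,F,k,E,C,p,H,I], logical=[E,C,p,H,I,a,B,F,k]
After op 8 (rotate(-2)): offset=2, physical=[a,B,F,k,E,C,p,H,I], logical=[F,k,E,C,p,H,I,a,B]
After op 9 (rotate(+1)): offset=3, physical=[a,B,F,k,E,C,p,H,I], logical=[k,E,C,p,H,I,a,B,F]

Answer: p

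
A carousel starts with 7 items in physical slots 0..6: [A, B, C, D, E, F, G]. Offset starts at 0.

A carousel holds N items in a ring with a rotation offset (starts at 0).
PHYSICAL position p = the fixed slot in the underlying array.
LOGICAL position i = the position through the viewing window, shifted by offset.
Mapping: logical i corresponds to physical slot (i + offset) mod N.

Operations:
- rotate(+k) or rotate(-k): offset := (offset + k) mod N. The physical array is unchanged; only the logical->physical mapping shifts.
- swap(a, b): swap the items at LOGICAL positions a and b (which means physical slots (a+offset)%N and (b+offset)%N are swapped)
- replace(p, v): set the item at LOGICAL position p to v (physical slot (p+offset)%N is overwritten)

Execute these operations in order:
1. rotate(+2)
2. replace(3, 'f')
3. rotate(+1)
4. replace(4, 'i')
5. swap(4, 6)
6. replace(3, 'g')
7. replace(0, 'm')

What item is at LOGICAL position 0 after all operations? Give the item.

Answer: m

Derivation:
After op 1 (rotate(+2)): offset=2, physical=[A,B,C,D,E,F,G], logical=[C,D,E,F,G,A,B]
After op 2 (replace(3, 'f')): offset=2, physical=[A,B,C,D,E,f,G], logical=[C,D,E,f,G,A,B]
After op 3 (rotate(+1)): offset=3, physical=[A,B,C,D,E,f,G], logical=[D,E,f,G,A,B,C]
After op 4 (replace(4, 'i')): offset=3, physical=[i,B,C,D,E,f,G], logical=[D,E,f,G,i,B,C]
After op 5 (swap(4, 6)): offset=3, physical=[C,B,i,D,E,f,G], logical=[D,E,f,G,C,B,i]
After op 6 (replace(3, 'g')): offset=3, physical=[C,B,i,D,E,f,g], logical=[D,E,f,g,C,B,i]
After op 7 (replace(0, 'm')): offset=3, physical=[C,B,i,m,E,f,g], logical=[m,E,f,g,C,B,i]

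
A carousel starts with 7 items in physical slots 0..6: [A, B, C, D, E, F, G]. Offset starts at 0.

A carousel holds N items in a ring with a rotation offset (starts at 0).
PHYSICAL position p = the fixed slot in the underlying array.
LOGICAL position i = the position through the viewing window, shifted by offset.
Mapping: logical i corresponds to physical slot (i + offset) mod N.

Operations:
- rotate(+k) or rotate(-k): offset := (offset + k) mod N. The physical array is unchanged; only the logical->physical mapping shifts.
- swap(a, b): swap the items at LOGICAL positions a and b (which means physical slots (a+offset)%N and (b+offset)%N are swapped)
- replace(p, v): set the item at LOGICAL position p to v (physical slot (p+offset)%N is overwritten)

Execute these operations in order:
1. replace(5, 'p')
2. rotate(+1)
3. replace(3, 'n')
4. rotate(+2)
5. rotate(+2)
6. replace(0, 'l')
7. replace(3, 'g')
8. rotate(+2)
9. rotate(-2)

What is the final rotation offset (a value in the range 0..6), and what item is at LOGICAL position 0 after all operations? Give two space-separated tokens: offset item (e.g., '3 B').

Answer: 5 l

Derivation:
After op 1 (replace(5, 'p')): offset=0, physical=[A,B,C,D,E,p,G], logical=[A,B,C,D,E,p,G]
After op 2 (rotate(+1)): offset=1, physical=[A,B,C,D,E,p,G], logical=[B,C,D,E,p,G,A]
After op 3 (replace(3, 'n')): offset=1, physical=[A,B,C,D,n,p,G], logical=[B,C,D,n,p,G,A]
After op 4 (rotate(+2)): offset=3, physical=[A,B,C,D,n,p,G], logical=[D,n,p,G,A,B,C]
After op 5 (rotate(+2)): offset=5, physical=[A,B,C,D,n,p,G], logical=[p,G,A,B,C,D,n]
After op 6 (replace(0, 'l')): offset=5, physical=[A,B,C,D,n,l,G], logical=[l,G,A,B,C,D,n]
After op 7 (replace(3, 'g')): offset=5, physical=[A,g,C,D,n,l,G], logical=[l,G,A,g,C,D,n]
After op 8 (rotate(+2)): offset=0, physical=[A,g,C,D,n,l,G], logical=[A,g,C,D,n,l,G]
After op 9 (rotate(-2)): offset=5, physical=[A,g,C,D,n,l,G], logical=[l,G,A,g,C,D,n]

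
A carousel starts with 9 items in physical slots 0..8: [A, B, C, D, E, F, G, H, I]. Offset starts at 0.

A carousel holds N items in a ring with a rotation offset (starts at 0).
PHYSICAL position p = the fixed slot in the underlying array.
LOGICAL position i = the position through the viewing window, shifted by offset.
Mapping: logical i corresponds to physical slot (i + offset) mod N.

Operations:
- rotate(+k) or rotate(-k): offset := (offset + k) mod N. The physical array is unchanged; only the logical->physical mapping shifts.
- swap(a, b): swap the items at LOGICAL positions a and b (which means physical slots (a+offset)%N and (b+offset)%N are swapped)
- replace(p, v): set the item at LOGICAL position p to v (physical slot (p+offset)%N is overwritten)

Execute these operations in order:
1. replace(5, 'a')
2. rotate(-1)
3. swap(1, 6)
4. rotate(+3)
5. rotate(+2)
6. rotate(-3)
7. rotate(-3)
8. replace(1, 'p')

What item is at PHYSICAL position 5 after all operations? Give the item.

Answer: A

Derivation:
After op 1 (replace(5, 'a')): offset=0, physical=[A,B,C,D,E,a,G,H,I], logical=[A,B,C,D,E,a,G,H,I]
After op 2 (rotate(-1)): offset=8, physical=[A,B,C,D,E,a,G,H,I], logical=[I,A,B,C,D,E,a,G,H]
After op 3 (swap(1, 6)): offset=8, physical=[a,B,C,D,E,A,G,H,I], logical=[I,a,B,C,D,E,A,G,H]
After op 4 (rotate(+3)): offset=2, physical=[a,B,C,D,E,A,G,H,I], logical=[C,D,E,A,G,H,I,a,B]
After op 5 (rotate(+2)): offset=4, physical=[a,B,C,D,E,A,G,H,I], logical=[E,A,G,H,I,a,B,C,D]
After op 6 (rotate(-3)): offset=1, physical=[a,B,C,D,E,A,G,H,I], logical=[B,C,D,E,A,G,H,I,a]
After op 7 (rotate(-3)): offset=7, physical=[a,B,C,D,E,A,G,H,I], logical=[H,I,a,B,C,D,E,A,G]
After op 8 (replace(1, 'p')): offset=7, physical=[a,B,C,D,E,A,G,H,p], logical=[H,p,a,B,C,D,E,A,G]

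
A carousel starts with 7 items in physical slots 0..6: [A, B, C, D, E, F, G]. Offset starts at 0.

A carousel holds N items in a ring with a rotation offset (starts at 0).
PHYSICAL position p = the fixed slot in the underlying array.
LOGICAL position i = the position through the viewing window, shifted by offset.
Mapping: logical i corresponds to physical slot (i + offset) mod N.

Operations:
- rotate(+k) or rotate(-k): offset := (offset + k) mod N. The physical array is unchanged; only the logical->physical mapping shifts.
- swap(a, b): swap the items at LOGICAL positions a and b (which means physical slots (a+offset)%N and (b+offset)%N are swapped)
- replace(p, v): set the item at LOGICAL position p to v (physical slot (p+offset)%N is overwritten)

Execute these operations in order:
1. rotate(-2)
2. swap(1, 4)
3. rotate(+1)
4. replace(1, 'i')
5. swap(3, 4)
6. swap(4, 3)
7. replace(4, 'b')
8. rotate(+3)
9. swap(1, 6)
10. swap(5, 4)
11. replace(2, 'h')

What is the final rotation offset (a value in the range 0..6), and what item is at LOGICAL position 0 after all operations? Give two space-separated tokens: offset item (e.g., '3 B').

After op 1 (rotate(-2)): offset=5, physical=[A,B,C,D,E,F,G], logical=[F,G,A,B,C,D,E]
After op 2 (swap(1, 4)): offset=5, physical=[A,B,G,D,E,F,C], logical=[F,C,A,B,G,D,E]
After op 3 (rotate(+1)): offset=6, physical=[A,B,G,D,E,F,C], logical=[C,A,B,G,D,E,F]
After op 4 (replace(1, 'i')): offset=6, physical=[i,B,G,D,E,F,C], logical=[C,i,B,G,D,E,F]
After op 5 (swap(3, 4)): offset=6, physical=[i,B,D,G,E,F,C], logical=[C,i,B,D,G,E,F]
After op 6 (swap(4, 3)): offset=6, physical=[i,B,G,D,E,F,C], logical=[C,i,B,G,D,E,F]
After op 7 (replace(4, 'b')): offset=6, physical=[i,B,G,b,E,F,C], logical=[C,i,B,G,b,E,F]
After op 8 (rotate(+3)): offset=2, physical=[i,B,G,b,E,F,C], logical=[G,b,E,F,C,i,B]
After op 9 (swap(1, 6)): offset=2, physical=[i,b,G,B,E,F,C], logical=[G,B,E,F,C,i,b]
After op 10 (swap(5, 4)): offset=2, physical=[C,b,G,B,E,F,i], logical=[G,B,E,F,i,C,b]
After op 11 (replace(2, 'h')): offset=2, physical=[C,b,G,B,h,F,i], logical=[G,B,h,F,i,C,b]

Answer: 2 G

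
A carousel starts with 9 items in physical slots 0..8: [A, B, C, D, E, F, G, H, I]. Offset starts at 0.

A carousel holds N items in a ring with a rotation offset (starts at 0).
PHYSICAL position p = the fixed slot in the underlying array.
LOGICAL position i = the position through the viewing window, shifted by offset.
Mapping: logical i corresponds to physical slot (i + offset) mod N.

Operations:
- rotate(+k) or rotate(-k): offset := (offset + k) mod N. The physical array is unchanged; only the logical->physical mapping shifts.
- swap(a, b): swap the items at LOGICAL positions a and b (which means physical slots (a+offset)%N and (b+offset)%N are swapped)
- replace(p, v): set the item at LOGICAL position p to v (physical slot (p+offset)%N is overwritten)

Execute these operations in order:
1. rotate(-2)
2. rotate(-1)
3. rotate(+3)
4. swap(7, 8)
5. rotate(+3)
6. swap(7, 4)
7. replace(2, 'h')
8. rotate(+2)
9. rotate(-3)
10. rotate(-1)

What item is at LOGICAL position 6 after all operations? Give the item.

After op 1 (rotate(-2)): offset=7, physical=[A,B,C,D,E,F,G,H,I], logical=[H,I,A,B,C,D,E,F,G]
After op 2 (rotate(-1)): offset=6, physical=[A,B,C,D,E,F,G,H,I], logical=[G,H,I,A,B,C,D,E,F]
After op 3 (rotate(+3)): offset=0, physical=[A,B,C,D,E,F,G,H,I], logical=[A,B,C,D,E,F,G,H,I]
After op 4 (swap(7, 8)): offset=0, physical=[A,B,C,D,E,F,G,I,H], logical=[A,B,C,D,E,F,G,I,H]
After op 5 (rotate(+3)): offset=3, physical=[A,B,C,D,E,F,G,I,H], logical=[D,E,F,G,I,H,A,B,C]
After op 6 (swap(7, 4)): offset=3, physical=[A,I,C,D,E,F,G,B,H], logical=[D,E,F,G,B,H,A,I,C]
After op 7 (replace(2, 'h')): offset=3, physical=[A,I,C,D,E,h,G,B,H], logical=[D,E,h,G,B,H,A,I,C]
After op 8 (rotate(+2)): offset=5, physical=[A,I,C,D,E,h,G,B,H], logical=[h,G,B,H,A,I,C,D,E]
After op 9 (rotate(-3)): offset=2, physical=[A,I,C,D,E,h,G,B,H], logical=[C,D,E,h,G,B,H,A,I]
After op 10 (rotate(-1)): offset=1, physical=[A,I,C,D,E,h,G,B,H], logical=[I,C,D,E,h,G,B,H,A]

Answer: B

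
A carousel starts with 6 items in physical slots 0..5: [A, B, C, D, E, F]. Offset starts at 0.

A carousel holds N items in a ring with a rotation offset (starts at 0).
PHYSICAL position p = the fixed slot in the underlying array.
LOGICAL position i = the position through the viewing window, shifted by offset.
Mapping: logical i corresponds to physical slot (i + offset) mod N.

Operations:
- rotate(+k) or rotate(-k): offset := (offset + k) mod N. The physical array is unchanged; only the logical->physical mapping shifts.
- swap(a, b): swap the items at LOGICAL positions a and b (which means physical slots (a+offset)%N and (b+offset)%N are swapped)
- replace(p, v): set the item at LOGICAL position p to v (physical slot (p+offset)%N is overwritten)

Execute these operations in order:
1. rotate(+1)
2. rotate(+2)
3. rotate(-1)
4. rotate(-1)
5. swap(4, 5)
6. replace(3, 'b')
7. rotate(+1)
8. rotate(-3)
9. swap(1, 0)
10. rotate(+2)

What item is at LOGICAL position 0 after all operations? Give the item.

Answer: B

Derivation:
After op 1 (rotate(+1)): offset=1, physical=[A,B,C,D,E,F], logical=[B,C,D,E,F,A]
After op 2 (rotate(+2)): offset=3, physical=[A,B,C,D,E,F], logical=[D,E,F,A,B,C]
After op 3 (rotate(-1)): offset=2, physical=[A,B,C,D,E,F], logical=[C,D,E,F,A,B]
After op 4 (rotate(-1)): offset=1, physical=[A,B,C,D,E,F], logical=[B,C,D,E,F,A]
After op 5 (swap(4, 5)): offset=1, physical=[F,B,C,D,E,A], logical=[B,C,D,E,A,F]
After op 6 (replace(3, 'b')): offset=1, physical=[F,B,C,D,b,A], logical=[B,C,D,b,A,F]
After op 7 (rotate(+1)): offset=2, physical=[F,B,C,D,b,A], logical=[C,D,b,A,F,B]
After op 8 (rotate(-3)): offset=5, physical=[F,B,C,D,b,A], logical=[A,F,B,C,D,b]
After op 9 (swap(1, 0)): offset=5, physical=[A,B,C,D,b,F], logical=[F,A,B,C,D,b]
After op 10 (rotate(+2)): offset=1, physical=[A,B,C,D,b,F], logical=[B,C,D,b,F,A]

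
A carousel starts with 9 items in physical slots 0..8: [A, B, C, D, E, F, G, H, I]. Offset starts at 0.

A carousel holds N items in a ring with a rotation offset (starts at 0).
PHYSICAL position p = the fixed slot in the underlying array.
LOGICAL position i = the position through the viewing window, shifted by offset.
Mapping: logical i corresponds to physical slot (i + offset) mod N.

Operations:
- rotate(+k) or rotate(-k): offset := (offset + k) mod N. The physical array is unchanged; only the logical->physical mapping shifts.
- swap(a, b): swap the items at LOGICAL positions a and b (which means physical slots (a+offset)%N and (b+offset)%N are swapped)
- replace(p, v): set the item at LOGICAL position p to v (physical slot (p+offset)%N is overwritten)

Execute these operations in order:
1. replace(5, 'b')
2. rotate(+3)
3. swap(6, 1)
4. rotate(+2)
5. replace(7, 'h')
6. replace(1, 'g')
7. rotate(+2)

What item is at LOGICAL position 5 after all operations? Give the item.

After op 1 (replace(5, 'b')): offset=0, physical=[A,B,C,D,E,b,G,H,I], logical=[A,B,C,D,E,b,G,H,I]
After op 2 (rotate(+3)): offset=3, physical=[A,B,C,D,E,b,G,H,I], logical=[D,E,b,G,H,I,A,B,C]
After op 3 (swap(6, 1)): offset=3, physical=[E,B,C,D,A,b,G,H,I], logical=[D,A,b,G,H,I,E,B,C]
After op 4 (rotate(+2)): offset=5, physical=[E,B,C,D,A,b,G,H,I], logical=[b,G,H,I,E,B,C,D,A]
After op 5 (replace(7, 'h')): offset=5, physical=[E,B,C,h,A,b,G,H,I], logical=[b,G,H,I,E,B,C,h,A]
After op 6 (replace(1, 'g')): offset=5, physical=[E,B,C,h,A,b,g,H,I], logical=[b,g,H,I,E,B,C,h,A]
After op 7 (rotate(+2)): offset=7, physical=[E,B,C,h,A,b,g,H,I], logical=[H,I,E,B,C,h,A,b,g]

Answer: h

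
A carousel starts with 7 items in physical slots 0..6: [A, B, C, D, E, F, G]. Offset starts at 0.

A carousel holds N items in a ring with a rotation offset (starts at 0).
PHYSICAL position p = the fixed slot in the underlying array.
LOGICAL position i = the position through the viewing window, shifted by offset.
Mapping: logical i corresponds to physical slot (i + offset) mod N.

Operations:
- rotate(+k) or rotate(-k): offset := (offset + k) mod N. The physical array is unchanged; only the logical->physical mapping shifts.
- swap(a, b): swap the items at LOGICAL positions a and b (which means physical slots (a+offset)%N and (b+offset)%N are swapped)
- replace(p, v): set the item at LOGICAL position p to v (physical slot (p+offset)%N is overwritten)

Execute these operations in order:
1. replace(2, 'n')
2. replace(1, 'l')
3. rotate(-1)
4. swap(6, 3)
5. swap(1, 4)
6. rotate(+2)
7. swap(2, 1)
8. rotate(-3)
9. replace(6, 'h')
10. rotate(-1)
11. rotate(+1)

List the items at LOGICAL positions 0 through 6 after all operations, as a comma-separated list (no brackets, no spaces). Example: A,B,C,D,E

After op 1 (replace(2, 'n')): offset=0, physical=[A,B,n,D,E,F,G], logical=[A,B,n,D,E,F,G]
After op 2 (replace(1, 'l')): offset=0, physical=[A,l,n,D,E,F,G], logical=[A,l,n,D,E,F,G]
After op 3 (rotate(-1)): offset=6, physical=[A,l,n,D,E,F,G], logical=[G,A,l,n,D,E,F]
After op 4 (swap(6, 3)): offset=6, physical=[A,l,F,D,E,n,G], logical=[G,A,l,F,D,E,n]
After op 5 (swap(1, 4)): offset=6, physical=[D,l,F,A,E,n,G], logical=[G,D,l,F,A,E,n]
After op 6 (rotate(+2)): offset=1, physical=[D,l,F,A,E,n,G], logical=[l,F,A,E,n,G,D]
After op 7 (swap(2, 1)): offset=1, physical=[D,l,A,F,E,n,G], logical=[l,A,F,E,n,G,D]
After op 8 (rotate(-3)): offset=5, physical=[D,l,A,F,E,n,G], logical=[n,G,D,l,A,F,E]
After op 9 (replace(6, 'h')): offset=5, physical=[D,l,A,F,h,n,G], logical=[n,G,D,l,A,F,h]
After op 10 (rotate(-1)): offset=4, physical=[D,l,A,F,h,n,G], logical=[h,n,G,D,l,A,F]
After op 11 (rotate(+1)): offset=5, physical=[D,l,A,F,h,n,G], logical=[n,G,D,l,A,F,h]

Answer: n,G,D,l,A,F,h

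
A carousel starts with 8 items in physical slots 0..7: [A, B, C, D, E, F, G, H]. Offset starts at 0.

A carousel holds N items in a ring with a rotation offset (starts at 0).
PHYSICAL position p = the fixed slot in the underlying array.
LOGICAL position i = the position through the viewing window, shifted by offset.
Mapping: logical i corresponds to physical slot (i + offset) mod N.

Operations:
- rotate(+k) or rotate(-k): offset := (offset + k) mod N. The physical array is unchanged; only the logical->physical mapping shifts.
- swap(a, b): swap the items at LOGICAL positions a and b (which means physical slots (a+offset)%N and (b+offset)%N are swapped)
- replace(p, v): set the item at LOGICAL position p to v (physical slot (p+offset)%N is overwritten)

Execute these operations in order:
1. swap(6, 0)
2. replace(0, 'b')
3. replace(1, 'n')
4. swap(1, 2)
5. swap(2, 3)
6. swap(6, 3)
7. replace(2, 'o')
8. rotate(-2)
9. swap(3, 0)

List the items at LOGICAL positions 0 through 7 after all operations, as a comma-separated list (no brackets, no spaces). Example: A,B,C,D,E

After op 1 (swap(6, 0)): offset=0, physical=[G,B,C,D,E,F,A,H], logical=[G,B,C,D,E,F,A,H]
After op 2 (replace(0, 'b')): offset=0, physical=[b,B,C,D,E,F,A,H], logical=[b,B,C,D,E,F,A,H]
After op 3 (replace(1, 'n')): offset=0, physical=[b,n,C,D,E,F,A,H], logical=[b,n,C,D,E,F,A,H]
After op 4 (swap(1, 2)): offset=0, physical=[b,C,n,D,E,F,A,H], logical=[b,C,n,D,E,F,A,H]
After op 5 (swap(2, 3)): offset=0, physical=[b,C,D,n,E,F,A,H], logical=[b,C,D,n,E,F,A,H]
After op 6 (swap(6, 3)): offset=0, physical=[b,C,D,A,E,F,n,H], logical=[b,C,D,A,E,F,n,H]
After op 7 (replace(2, 'o')): offset=0, physical=[b,C,o,A,E,F,n,H], logical=[b,C,o,A,E,F,n,H]
After op 8 (rotate(-2)): offset=6, physical=[b,C,o,A,E,F,n,H], logical=[n,H,b,C,o,A,E,F]
After op 9 (swap(3, 0)): offset=6, physical=[b,n,o,A,E,F,C,H], logical=[C,H,b,n,o,A,E,F]

Answer: C,H,b,n,o,A,E,F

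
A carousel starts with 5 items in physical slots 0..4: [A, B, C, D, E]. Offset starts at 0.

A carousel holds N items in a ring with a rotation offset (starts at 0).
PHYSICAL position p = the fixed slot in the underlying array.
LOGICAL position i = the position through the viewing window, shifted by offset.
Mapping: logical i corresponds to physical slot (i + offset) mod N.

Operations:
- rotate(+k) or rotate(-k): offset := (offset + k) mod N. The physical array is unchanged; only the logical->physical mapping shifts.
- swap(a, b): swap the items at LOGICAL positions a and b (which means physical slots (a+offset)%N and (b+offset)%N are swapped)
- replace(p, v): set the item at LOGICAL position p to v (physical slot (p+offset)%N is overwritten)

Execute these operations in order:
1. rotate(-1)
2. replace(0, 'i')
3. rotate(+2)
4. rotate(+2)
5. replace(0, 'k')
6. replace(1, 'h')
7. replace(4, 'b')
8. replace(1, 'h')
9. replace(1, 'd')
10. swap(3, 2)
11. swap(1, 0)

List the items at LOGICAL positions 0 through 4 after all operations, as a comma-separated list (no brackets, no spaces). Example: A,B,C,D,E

After op 1 (rotate(-1)): offset=4, physical=[A,B,C,D,E], logical=[E,A,B,C,D]
After op 2 (replace(0, 'i')): offset=4, physical=[A,B,C,D,i], logical=[i,A,B,C,D]
After op 3 (rotate(+2)): offset=1, physical=[A,B,C,D,i], logical=[B,C,D,i,A]
After op 4 (rotate(+2)): offset=3, physical=[A,B,C,D,i], logical=[D,i,A,B,C]
After op 5 (replace(0, 'k')): offset=3, physical=[A,B,C,k,i], logical=[k,i,A,B,C]
After op 6 (replace(1, 'h')): offset=3, physical=[A,B,C,k,h], logical=[k,h,A,B,C]
After op 7 (replace(4, 'b')): offset=3, physical=[A,B,b,k,h], logical=[k,h,A,B,b]
After op 8 (replace(1, 'h')): offset=3, physical=[A,B,b,k,h], logical=[k,h,A,B,b]
After op 9 (replace(1, 'd')): offset=3, physical=[A,B,b,k,d], logical=[k,d,A,B,b]
After op 10 (swap(3, 2)): offset=3, physical=[B,A,b,k,d], logical=[k,d,B,A,b]
After op 11 (swap(1, 0)): offset=3, physical=[B,A,b,d,k], logical=[d,k,B,A,b]

Answer: d,k,B,A,b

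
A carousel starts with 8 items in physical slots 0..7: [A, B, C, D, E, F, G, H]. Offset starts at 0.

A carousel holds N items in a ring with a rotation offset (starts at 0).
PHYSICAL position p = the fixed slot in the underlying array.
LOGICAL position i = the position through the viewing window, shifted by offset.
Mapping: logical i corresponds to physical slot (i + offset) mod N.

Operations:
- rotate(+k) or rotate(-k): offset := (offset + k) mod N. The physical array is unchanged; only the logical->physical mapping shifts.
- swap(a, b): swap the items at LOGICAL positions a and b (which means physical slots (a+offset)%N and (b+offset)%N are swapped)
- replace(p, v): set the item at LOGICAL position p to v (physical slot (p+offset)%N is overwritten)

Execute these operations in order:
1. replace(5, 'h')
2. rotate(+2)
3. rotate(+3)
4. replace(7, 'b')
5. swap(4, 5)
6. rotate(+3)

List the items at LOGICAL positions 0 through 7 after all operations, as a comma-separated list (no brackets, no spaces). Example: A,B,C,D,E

Answer: A,C,B,D,b,h,G,H

Derivation:
After op 1 (replace(5, 'h')): offset=0, physical=[A,B,C,D,E,h,G,H], logical=[A,B,C,D,E,h,G,H]
After op 2 (rotate(+2)): offset=2, physical=[A,B,C,D,E,h,G,H], logical=[C,D,E,h,G,H,A,B]
After op 3 (rotate(+3)): offset=5, physical=[A,B,C,D,E,h,G,H], logical=[h,G,H,A,B,C,D,E]
After op 4 (replace(7, 'b')): offset=5, physical=[A,B,C,D,b,h,G,H], logical=[h,G,H,A,B,C,D,b]
After op 5 (swap(4, 5)): offset=5, physical=[A,C,B,D,b,h,G,H], logical=[h,G,H,A,C,B,D,b]
After op 6 (rotate(+3)): offset=0, physical=[A,C,B,D,b,h,G,H], logical=[A,C,B,D,b,h,G,H]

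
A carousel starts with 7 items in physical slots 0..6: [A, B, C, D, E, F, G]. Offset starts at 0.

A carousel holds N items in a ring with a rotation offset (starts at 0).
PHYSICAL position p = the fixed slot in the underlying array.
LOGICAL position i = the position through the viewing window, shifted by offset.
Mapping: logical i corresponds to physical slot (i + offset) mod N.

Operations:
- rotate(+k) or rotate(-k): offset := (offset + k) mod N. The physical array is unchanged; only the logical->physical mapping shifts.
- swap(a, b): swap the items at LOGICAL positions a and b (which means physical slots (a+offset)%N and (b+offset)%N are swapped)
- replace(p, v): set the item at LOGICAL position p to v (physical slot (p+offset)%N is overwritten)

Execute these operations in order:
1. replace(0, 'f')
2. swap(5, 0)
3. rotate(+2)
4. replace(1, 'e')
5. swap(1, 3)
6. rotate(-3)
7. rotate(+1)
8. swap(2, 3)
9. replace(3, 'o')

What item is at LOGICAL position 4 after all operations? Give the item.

Answer: E

Derivation:
After op 1 (replace(0, 'f')): offset=0, physical=[f,B,C,D,E,F,G], logical=[f,B,C,D,E,F,G]
After op 2 (swap(5, 0)): offset=0, physical=[F,B,C,D,E,f,G], logical=[F,B,C,D,E,f,G]
After op 3 (rotate(+2)): offset=2, physical=[F,B,C,D,E,f,G], logical=[C,D,E,f,G,F,B]
After op 4 (replace(1, 'e')): offset=2, physical=[F,B,C,e,E,f,G], logical=[C,e,E,f,G,F,B]
After op 5 (swap(1, 3)): offset=2, physical=[F,B,C,f,E,e,G], logical=[C,f,E,e,G,F,B]
After op 6 (rotate(-3)): offset=6, physical=[F,B,C,f,E,e,G], logical=[G,F,B,C,f,E,e]
After op 7 (rotate(+1)): offset=0, physical=[F,B,C,f,E,e,G], logical=[F,B,C,f,E,e,G]
After op 8 (swap(2, 3)): offset=0, physical=[F,B,f,C,E,e,G], logical=[F,B,f,C,E,e,G]
After op 9 (replace(3, 'o')): offset=0, physical=[F,B,f,o,E,e,G], logical=[F,B,f,o,E,e,G]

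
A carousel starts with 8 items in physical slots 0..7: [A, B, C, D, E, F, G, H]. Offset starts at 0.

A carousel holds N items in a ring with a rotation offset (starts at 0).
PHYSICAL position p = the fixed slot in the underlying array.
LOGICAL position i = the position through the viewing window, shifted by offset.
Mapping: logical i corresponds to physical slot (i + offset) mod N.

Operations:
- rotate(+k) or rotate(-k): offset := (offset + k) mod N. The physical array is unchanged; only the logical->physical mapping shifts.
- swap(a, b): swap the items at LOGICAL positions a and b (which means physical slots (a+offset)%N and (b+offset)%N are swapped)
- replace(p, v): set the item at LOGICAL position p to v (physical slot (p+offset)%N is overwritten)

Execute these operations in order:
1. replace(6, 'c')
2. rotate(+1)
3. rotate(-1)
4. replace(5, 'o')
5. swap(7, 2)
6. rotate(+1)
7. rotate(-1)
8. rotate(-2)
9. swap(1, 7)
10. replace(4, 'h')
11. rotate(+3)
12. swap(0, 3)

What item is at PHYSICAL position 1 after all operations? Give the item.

Answer: E

Derivation:
After op 1 (replace(6, 'c')): offset=0, physical=[A,B,C,D,E,F,c,H], logical=[A,B,C,D,E,F,c,H]
After op 2 (rotate(+1)): offset=1, physical=[A,B,C,D,E,F,c,H], logical=[B,C,D,E,F,c,H,A]
After op 3 (rotate(-1)): offset=0, physical=[A,B,C,D,E,F,c,H], logical=[A,B,C,D,E,F,c,H]
After op 4 (replace(5, 'o')): offset=0, physical=[A,B,C,D,E,o,c,H], logical=[A,B,C,D,E,o,c,H]
After op 5 (swap(7, 2)): offset=0, physical=[A,B,H,D,E,o,c,C], logical=[A,B,H,D,E,o,c,C]
After op 6 (rotate(+1)): offset=1, physical=[A,B,H,D,E,o,c,C], logical=[B,H,D,E,o,c,C,A]
After op 7 (rotate(-1)): offset=0, physical=[A,B,H,D,E,o,c,C], logical=[A,B,H,D,E,o,c,C]
After op 8 (rotate(-2)): offset=6, physical=[A,B,H,D,E,o,c,C], logical=[c,C,A,B,H,D,E,o]
After op 9 (swap(1, 7)): offset=6, physical=[A,B,H,D,E,C,c,o], logical=[c,o,A,B,H,D,E,C]
After op 10 (replace(4, 'h')): offset=6, physical=[A,B,h,D,E,C,c,o], logical=[c,o,A,B,h,D,E,C]
After op 11 (rotate(+3)): offset=1, physical=[A,B,h,D,E,C,c,o], logical=[B,h,D,E,C,c,o,A]
After op 12 (swap(0, 3)): offset=1, physical=[A,E,h,D,B,C,c,o], logical=[E,h,D,B,C,c,o,A]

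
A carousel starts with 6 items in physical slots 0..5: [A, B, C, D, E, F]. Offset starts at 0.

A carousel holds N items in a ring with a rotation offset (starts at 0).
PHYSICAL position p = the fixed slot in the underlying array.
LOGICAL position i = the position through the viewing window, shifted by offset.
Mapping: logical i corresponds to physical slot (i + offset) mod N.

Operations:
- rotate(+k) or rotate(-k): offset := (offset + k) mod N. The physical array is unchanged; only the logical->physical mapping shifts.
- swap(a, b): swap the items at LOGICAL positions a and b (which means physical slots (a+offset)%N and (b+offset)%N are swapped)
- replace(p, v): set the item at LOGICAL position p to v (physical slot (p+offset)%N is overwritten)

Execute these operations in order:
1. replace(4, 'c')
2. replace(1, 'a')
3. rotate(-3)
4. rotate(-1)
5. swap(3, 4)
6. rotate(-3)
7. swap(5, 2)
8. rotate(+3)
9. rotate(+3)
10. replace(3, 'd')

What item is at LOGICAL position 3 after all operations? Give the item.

After op 1 (replace(4, 'c')): offset=0, physical=[A,B,C,D,c,F], logical=[A,B,C,D,c,F]
After op 2 (replace(1, 'a')): offset=0, physical=[A,a,C,D,c,F], logical=[A,a,C,D,c,F]
After op 3 (rotate(-3)): offset=3, physical=[A,a,C,D,c,F], logical=[D,c,F,A,a,C]
After op 4 (rotate(-1)): offset=2, physical=[A,a,C,D,c,F], logical=[C,D,c,F,A,a]
After op 5 (swap(3, 4)): offset=2, physical=[F,a,C,D,c,A], logical=[C,D,c,A,F,a]
After op 6 (rotate(-3)): offset=5, physical=[F,a,C,D,c,A], logical=[A,F,a,C,D,c]
After op 7 (swap(5, 2)): offset=5, physical=[F,c,C,D,a,A], logical=[A,F,c,C,D,a]
After op 8 (rotate(+3)): offset=2, physical=[F,c,C,D,a,A], logical=[C,D,a,A,F,c]
After op 9 (rotate(+3)): offset=5, physical=[F,c,C,D,a,A], logical=[A,F,c,C,D,a]
After op 10 (replace(3, 'd')): offset=5, physical=[F,c,d,D,a,A], logical=[A,F,c,d,D,a]

Answer: d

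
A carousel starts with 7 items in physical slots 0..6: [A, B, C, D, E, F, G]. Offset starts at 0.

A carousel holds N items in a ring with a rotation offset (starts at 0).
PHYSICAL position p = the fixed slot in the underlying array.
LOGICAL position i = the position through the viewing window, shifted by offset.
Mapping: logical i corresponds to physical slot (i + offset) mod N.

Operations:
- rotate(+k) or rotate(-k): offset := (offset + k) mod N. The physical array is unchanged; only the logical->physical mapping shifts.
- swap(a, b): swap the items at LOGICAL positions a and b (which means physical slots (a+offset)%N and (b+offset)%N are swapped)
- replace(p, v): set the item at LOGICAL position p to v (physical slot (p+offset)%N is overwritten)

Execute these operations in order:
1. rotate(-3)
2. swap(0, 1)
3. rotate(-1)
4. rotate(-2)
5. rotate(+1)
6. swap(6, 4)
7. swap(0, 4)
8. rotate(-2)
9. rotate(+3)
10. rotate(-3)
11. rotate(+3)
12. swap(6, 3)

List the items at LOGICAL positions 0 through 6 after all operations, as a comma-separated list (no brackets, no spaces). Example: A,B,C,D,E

After op 1 (rotate(-3)): offset=4, physical=[A,B,C,D,E,F,G], logical=[E,F,G,A,B,C,D]
After op 2 (swap(0, 1)): offset=4, physical=[A,B,C,D,F,E,G], logical=[F,E,G,A,B,C,D]
After op 3 (rotate(-1)): offset=3, physical=[A,B,C,D,F,E,G], logical=[D,F,E,G,A,B,C]
After op 4 (rotate(-2)): offset=1, physical=[A,B,C,D,F,E,G], logical=[B,C,D,F,E,G,A]
After op 5 (rotate(+1)): offset=2, physical=[A,B,C,D,F,E,G], logical=[C,D,F,E,G,A,B]
After op 6 (swap(6, 4)): offset=2, physical=[A,G,C,D,F,E,B], logical=[C,D,F,E,B,A,G]
After op 7 (swap(0, 4)): offset=2, physical=[A,G,B,D,F,E,C], logical=[B,D,F,E,C,A,G]
After op 8 (rotate(-2)): offset=0, physical=[A,G,B,D,F,E,C], logical=[A,G,B,D,F,E,C]
After op 9 (rotate(+3)): offset=3, physical=[A,G,B,D,F,E,C], logical=[D,F,E,C,A,G,B]
After op 10 (rotate(-3)): offset=0, physical=[A,G,B,D,F,E,C], logical=[A,G,B,D,F,E,C]
After op 11 (rotate(+3)): offset=3, physical=[A,G,B,D,F,E,C], logical=[D,F,E,C,A,G,B]
After op 12 (swap(6, 3)): offset=3, physical=[A,G,C,D,F,E,B], logical=[D,F,E,B,A,G,C]

Answer: D,F,E,B,A,G,C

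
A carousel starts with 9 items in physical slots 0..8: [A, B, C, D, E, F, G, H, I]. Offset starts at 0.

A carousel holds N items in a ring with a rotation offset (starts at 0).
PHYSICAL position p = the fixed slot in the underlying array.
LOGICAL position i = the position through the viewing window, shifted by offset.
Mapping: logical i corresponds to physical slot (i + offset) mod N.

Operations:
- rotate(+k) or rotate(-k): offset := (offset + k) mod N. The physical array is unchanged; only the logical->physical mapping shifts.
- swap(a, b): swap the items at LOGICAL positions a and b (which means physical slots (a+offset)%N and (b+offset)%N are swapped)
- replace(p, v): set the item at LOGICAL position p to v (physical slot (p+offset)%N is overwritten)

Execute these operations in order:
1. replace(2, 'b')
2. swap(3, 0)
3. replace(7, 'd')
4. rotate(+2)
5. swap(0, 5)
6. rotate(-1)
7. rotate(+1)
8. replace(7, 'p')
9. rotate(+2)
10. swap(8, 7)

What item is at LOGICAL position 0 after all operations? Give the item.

After op 1 (replace(2, 'b')): offset=0, physical=[A,B,b,D,E,F,G,H,I], logical=[A,B,b,D,E,F,G,H,I]
After op 2 (swap(3, 0)): offset=0, physical=[D,B,b,A,E,F,G,H,I], logical=[D,B,b,A,E,F,G,H,I]
After op 3 (replace(7, 'd')): offset=0, physical=[D,B,b,A,E,F,G,d,I], logical=[D,B,b,A,E,F,G,d,I]
After op 4 (rotate(+2)): offset=2, physical=[D,B,b,A,E,F,G,d,I], logical=[b,A,E,F,G,d,I,D,B]
After op 5 (swap(0, 5)): offset=2, physical=[D,B,d,A,E,F,G,b,I], logical=[d,A,E,F,G,b,I,D,B]
After op 6 (rotate(-1)): offset=1, physical=[D,B,d,A,E,F,G,b,I], logical=[B,d,A,E,F,G,b,I,D]
After op 7 (rotate(+1)): offset=2, physical=[D,B,d,A,E,F,G,b,I], logical=[d,A,E,F,G,b,I,D,B]
After op 8 (replace(7, 'p')): offset=2, physical=[p,B,d,A,E,F,G,b,I], logical=[d,A,E,F,G,b,I,p,B]
After op 9 (rotate(+2)): offset=4, physical=[p,B,d,A,E,F,G,b,I], logical=[E,F,G,b,I,p,B,d,A]
After op 10 (swap(8, 7)): offset=4, physical=[p,B,A,d,E,F,G,b,I], logical=[E,F,G,b,I,p,B,A,d]

Answer: E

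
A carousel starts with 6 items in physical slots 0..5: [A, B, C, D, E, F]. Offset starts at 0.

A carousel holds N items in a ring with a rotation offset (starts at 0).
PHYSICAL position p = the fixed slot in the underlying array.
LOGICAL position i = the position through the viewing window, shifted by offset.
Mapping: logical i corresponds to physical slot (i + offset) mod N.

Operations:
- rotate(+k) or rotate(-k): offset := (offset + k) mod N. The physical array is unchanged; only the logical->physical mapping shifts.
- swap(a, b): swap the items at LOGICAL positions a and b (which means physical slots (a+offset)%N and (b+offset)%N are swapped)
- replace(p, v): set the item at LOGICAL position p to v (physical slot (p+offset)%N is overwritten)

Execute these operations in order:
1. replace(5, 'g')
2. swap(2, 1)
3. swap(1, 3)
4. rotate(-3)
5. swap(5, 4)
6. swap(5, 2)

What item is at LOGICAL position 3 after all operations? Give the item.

After op 1 (replace(5, 'g')): offset=0, physical=[A,B,C,D,E,g], logical=[A,B,C,D,E,g]
After op 2 (swap(2, 1)): offset=0, physical=[A,C,B,D,E,g], logical=[A,C,B,D,E,g]
After op 3 (swap(1, 3)): offset=0, physical=[A,D,B,C,E,g], logical=[A,D,B,C,E,g]
After op 4 (rotate(-3)): offset=3, physical=[A,D,B,C,E,g], logical=[C,E,g,A,D,B]
After op 5 (swap(5, 4)): offset=3, physical=[A,B,D,C,E,g], logical=[C,E,g,A,B,D]
After op 6 (swap(5, 2)): offset=3, physical=[A,B,g,C,E,D], logical=[C,E,D,A,B,g]

Answer: A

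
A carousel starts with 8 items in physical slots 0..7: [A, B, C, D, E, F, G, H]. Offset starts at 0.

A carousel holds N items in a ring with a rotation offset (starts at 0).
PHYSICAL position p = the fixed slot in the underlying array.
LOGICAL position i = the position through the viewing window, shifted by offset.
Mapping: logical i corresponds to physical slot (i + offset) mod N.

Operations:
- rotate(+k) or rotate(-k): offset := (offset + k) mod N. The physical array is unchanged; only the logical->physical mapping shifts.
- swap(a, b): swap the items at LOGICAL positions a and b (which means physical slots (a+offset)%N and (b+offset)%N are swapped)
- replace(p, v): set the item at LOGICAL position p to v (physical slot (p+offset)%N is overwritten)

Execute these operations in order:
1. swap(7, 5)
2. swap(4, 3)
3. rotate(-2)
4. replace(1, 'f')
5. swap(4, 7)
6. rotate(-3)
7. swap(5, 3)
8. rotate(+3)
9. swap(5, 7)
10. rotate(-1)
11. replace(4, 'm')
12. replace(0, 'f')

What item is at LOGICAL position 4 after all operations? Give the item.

Answer: m

Derivation:
After op 1 (swap(7, 5)): offset=0, physical=[A,B,C,D,E,H,G,F], logical=[A,B,C,D,E,H,G,F]
After op 2 (swap(4, 3)): offset=0, physical=[A,B,C,E,D,H,G,F], logical=[A,B,C,E,D,H,G,F]
After op 3 (rotate(-2)): offset=6, physical=[A,B,C,E,D,H,G,F], logical=[G,F,A,B,C,E,D,H]
After op 4 (replace(1, 'f')): offset=6, physical=[A,B,C,E,D,H,G,f], logical=[G,f,A,B,C,E,D,H]
After op 5 (swap(4, 7)): offset=6, physical=[A,B,H,E,D,C,G,f], logical=[G,f,A,B,H,E,D,C]
After op 6 (rotate(-3)): offset=3, physical=[A,B,H,E,D,C,G,f], logical=[E,D,C,G,f,A,B,H]
After op 7 (swap(5, 3)): offset=3, physical=[G,B,H,E,D,C,A,f], logical=[E,D,C,A,f,G,B,H]
After op 8 (rotate(+3)): offset=6, physical=[G,B,H,E,D,C,A,f], logical=[A,f,G,B,H,E,D,C]
After op 9 (swap(5, 7)): offset=6, physical=[G,B,H,C,D,E,A,f], logical=[A,f,G,B,H,C,D,E]
After op 10 (rotate(-1)): offset=5, physical=[G,B,H,C,D,E,A,f], logical=[E,A,f,G,B,H,C,D]
After op 11 (replace(4, 'm')): offset=5, physical=[G,m,H,C,D,E,A,f], logical=[E,A,f,G,m,H,C,D]
After op 12 (replace(0, 'f')): offset=5, physical=[G,m,H,C,D,f,A,f], logical=[f,A,f,G,m,H,C,D]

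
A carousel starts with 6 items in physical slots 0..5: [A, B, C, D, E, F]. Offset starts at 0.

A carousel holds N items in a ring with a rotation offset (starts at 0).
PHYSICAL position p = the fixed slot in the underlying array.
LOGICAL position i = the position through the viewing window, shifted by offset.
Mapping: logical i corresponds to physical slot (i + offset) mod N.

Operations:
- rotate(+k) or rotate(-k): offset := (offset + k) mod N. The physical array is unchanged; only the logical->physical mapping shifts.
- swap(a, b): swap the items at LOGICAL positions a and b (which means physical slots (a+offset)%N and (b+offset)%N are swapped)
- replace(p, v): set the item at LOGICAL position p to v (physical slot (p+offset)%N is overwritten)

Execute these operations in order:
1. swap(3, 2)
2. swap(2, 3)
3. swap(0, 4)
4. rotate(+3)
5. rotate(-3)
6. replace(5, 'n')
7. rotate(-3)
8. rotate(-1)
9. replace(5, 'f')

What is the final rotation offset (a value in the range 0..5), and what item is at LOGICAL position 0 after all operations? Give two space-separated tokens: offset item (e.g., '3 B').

Answer: 2 C

Derivation:
After op 1 (swap(3, 2)): offset=0, physical=[A,B,D,C,E,F], logical=[A,B,D,C,E,F]
After op 2 (swap(2, 3)): offset=0, physical=[A,B,C,D,E,F], logical=[A,B,C,D,E,F]
After op 3 (swap(0, 4)): offset=0, physical=[E,B,C,D,A,F], logical=[E,B,C,D,A,F]
After op 4 (rotate(+3)): offset=3, physical=[E,B,C,D,A,F], logical=[D,A,F,E,B,C]
After op 5 (rotate(-3)): offset=0, physical=[E,B,C,D,A,F], logical=[E,B,C,D,A,F]
After op 6 (replace(5, 'n')): offset=0, physical=[E,B,C,D,A,n], logical=[E,B,C,D,A,n]
After op 7 (rotate(-3)): offset=3, physical=[E,B,C,D,A,n], logical=[D,A,n,E,B,C]
After op 8 (rotate(-1)): offset=2, physical=[E,B,C,D,A,n], logical=[C,D,A,n,E,B]
After op 9 (replace(5, 'f')): offset=2, physical=[E,f,C,D,A,n], logical=[C,D,A,n,E,f]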